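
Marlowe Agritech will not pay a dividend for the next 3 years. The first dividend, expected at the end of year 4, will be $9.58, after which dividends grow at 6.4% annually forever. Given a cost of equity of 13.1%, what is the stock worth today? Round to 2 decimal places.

$98.83

Deferred-dividend DDM. At t=3 the remaining stream is a growing perpetuity with first payment D_4 = 9.58.
V_3 = D_4/(r−g) = 9.58/(0.131−0.064) = 142.9851
P₀ = V_3/(1+r)^3 = 142.9851/(1+0.131)^3 = 98.8332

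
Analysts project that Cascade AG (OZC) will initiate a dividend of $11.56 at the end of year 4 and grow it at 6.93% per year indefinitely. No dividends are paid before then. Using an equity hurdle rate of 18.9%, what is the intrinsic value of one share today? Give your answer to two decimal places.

Deferred-dividend DDM. At t=3 the remaining stream is a growing perpetuity with first payment D_4 = 11.56.
V_3 = D_4/(r−g) = 11.56/(0.189−0.0693) = 96.5748
P₀ = V_3/(1+r)^3 = 96.5748/(1+0.189)^3 = 57.4537

$57.45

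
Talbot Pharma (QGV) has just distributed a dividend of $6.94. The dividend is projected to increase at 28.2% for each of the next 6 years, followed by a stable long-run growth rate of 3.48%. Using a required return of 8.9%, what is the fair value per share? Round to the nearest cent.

$429.28

Two-stage DDM. Project D₁…D_6 at 0.282, terminal growth 0.0348, discount at r = 0.089.
D_1 = 8.8971
D_2 = 11.4061
D_3 = 14.6226
D_4 = 18.7461
D_5 = 24.0325
D_6 = 30.8097
Terminal value at t=6: TV = D_7/(r−g) = 31.8819/(0.089−0.0348) = 588.2267
P₀ = 8.8971/(1+0.089)^1 + 11.4061/(1+0.089)^2 + 14.6226/(1+0.089)^3 + 18.7461/(1+0.089)^4 + 24.0325/(1+0.089)^5 + 30.8097/(1+0.089)^6 + 588.2267/(1+0.089)^6 = 429.2803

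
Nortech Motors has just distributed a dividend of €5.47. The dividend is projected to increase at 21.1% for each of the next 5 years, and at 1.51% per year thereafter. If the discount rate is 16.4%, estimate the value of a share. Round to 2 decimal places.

Two-stage DDM. Project D₁…D_5 at 0.211, terminal growth 0.0151, discount at r = 0.164.
D_1 = 6.6242
D_2 = 8.0219
D_3 = 9.7145
D_4 = 11.7642
D_5 = 14.2465
Terminal value at t=5: TV = D_6/(r−g) = 14.4616/(0.164−0.0151) = 97.1230
P₀ = 6.6242/(1+0.164)^1 + 8.0219/(1+0.164)^2 + 9.7145/(1+0.164)^3 + 11.7642/(1+0.164)^4 + 14.2465/(1+0.164)^5 + 97.1230/(1+0.164)^5 = 76.2993

€76.30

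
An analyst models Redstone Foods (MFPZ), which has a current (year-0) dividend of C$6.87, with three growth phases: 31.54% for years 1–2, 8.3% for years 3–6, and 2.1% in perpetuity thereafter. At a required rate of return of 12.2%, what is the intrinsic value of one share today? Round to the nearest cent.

Three-stage DDM. Project D₁…D_6; terminal Gordon value at t=6 with g = 0.021; discount at r = 0.122.
D_1 = 9.0368
D_2 = 11.8870
D_3 = 12.8736
D_4 = 13.9421
D_5 = 15.0993
D_6 = 16.3526
TV_6 = 16.6960/(0.122−0.021) = 165.3068
P₀ = Σ Dₜ/(1+r)ᵗ + TV_6/(1+r)^6 = 134.9544

C$134.95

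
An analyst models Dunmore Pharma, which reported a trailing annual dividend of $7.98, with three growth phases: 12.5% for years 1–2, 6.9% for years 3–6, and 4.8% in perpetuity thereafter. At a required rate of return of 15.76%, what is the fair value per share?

Three-stage DDM. Project D₁…D_6; terminal Gordon value at t=6 with g = 0.048; discount at r = 0.1576.
D_1 = 8.9775
D_2 = 10.0997
D_3 = 10.7966
D_4 = 11.5415
D_5 = 12.3379
D_6 = 13.1892
TV_6 = 13.8223/(0.1576−0.048) = 126.1158
P₀ = Σ Dₜ/(1+r)ᵗ + TV_6/(1+r)^6 = 92.5064

$92.51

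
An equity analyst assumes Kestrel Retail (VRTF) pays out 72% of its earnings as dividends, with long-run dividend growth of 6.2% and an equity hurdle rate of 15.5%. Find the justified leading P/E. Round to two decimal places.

7.74

Justified leading P/E = b/(r−g) = 0.72/(0.155−0.062) = 7.7419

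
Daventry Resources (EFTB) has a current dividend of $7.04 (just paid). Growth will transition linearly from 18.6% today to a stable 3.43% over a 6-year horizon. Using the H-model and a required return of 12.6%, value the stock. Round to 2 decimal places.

H-model: P₀ = D₀[(1+g_L) + H(g_S−g_L)]/(r−g_L), with H = 6/2 = 3.
P₀ = 7.04 × [(1+0.0343) + 3×(0.186−0.0343)] / (0.126−0.0343)
   = 7.04 × 1.4894 / 0.0917 = 114.3443

$114.34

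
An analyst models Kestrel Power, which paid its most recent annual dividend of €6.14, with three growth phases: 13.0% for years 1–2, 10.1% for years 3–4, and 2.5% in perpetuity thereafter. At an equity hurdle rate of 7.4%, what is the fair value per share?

€176.79

Three-stage DDM. Project D₁…D_4; terminal Gordon value at t=4 with g = 0.025; discount at r = 0.074.
D_1 = 6.9382
D_2 = 7.8402
D_3 = 8.6320
D_4 = 9.5039
TV_4 = 9.7415/(0.074−0.025) = 198.8052
P₀ = Σ Dₜ/(1+r)ᵗ + TV_4/(1+r)^4 = 176.7887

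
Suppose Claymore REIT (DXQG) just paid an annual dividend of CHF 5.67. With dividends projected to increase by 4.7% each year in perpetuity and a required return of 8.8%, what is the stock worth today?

CHF 144.79

Gordon growth model: P₀ = D₁/(r − g). D₁ = 5.67 × (1 + 0.047) = 5.9365.
P₀ = 5.9365 / (0.088 − 0.047) = 5.9365 / 0.041 = 144.7924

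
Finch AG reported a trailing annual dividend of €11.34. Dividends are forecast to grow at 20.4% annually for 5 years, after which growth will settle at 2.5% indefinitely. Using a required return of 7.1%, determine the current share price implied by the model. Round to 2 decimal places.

€535.36

Two-stage DDM. Project D₁…D_5 at 0.204, terminal growth 0.025, discount at r = 0.071.
D_1 = 13.6534
D_2 = 16.4386
D_3 = 19.7921
D_4 = 23.8297
D_5 = 28.6910
Terminal value at t=5: TV = D_6/(r−g) = 29.4083/(0.071−0.025) = 639.3100
P₀ = 13.6534/(1+0.071)^1 + 16.4386/(1+0.071)^2 + 19.7921/(1+0.071)^3 + 23.8297/(1+0.071)^4 + 28.6910/(1+0.071)^5 + 639.3100/(1+0.071)^5 = 535.3586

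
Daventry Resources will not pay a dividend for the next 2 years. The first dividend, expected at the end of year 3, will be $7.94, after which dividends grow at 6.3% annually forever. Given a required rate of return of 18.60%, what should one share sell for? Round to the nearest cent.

Deferred-dividend DDM. At t=2 the remaining stream is a growing perpetuity with first payment D_3 = 7.94.
V_2 = D_3/(r−g) = 7.94/(0.186−0.063) = 64.5528
P₀ = V_2/(1+r)^2 = 64.5528/(1+0.186)^2 = 45.8930

$45.89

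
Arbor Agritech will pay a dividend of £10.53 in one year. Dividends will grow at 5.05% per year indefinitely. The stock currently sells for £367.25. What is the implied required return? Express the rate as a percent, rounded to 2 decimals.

Rearranging the constant-growth DDM: r = D₁/P₀ + g.
r = 10.5300 / 367.25 + 0.0505 = 0.02867 + 0.0505 = 0.07917

7.92%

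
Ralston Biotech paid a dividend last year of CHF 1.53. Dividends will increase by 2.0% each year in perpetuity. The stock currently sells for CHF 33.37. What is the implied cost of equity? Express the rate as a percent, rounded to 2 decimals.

Rearranging the constant-growth DDM: r = D₁/P₀ + g.
D₁ = 1.53 × (1 + 0.02) = 1.5606.
r = 1.5606 / 33.37 + 0.02 = 0.04677 + 0.02 = 0.06677

6.68%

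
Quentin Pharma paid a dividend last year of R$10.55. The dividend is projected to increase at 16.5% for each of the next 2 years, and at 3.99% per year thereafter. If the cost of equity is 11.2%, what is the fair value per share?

Two-stage DDM. Project D₁…D_2 at 0.165, terminal growth 0.0399, discount at r = 0.112.
D_1 = 12.2908
D_2 = 14.3187
Terminal value at t=2: TV = D_3/(r−g) = 14.8900/(0.112−0.0399) = 206.5193
P₀ = 12.2908/(1+0.112)^1 + 14.3187/(1+0.112)^2 + 206.5193/(1+0.112)^2 = 189.6458

R$189.65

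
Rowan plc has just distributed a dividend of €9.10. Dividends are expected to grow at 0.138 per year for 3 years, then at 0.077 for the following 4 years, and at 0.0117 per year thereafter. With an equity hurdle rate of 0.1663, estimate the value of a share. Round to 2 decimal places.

Three-stage DDM. Project D₁…D_7; terminal Gordon value at t=7 with g = 0.0117; discount at r = 0.1663.
D_1 = 10.3558
D_2 = 11.7849
D_3 = 13.4112
D_4 = 14.4439
D_5 = 15.5561
D_6 = 16.7539
D_7 = 18.0439
TV_7 = 18.2550/(0.1663−0.0117) = 118.0792
P₀ = Σ Dₜ/(1+r)ᵗ + TV_7/(1+r)^7 = 94.0403

€94.04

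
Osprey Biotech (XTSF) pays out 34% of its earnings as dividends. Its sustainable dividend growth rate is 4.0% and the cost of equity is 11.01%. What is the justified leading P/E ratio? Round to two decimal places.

Justified leading P/E = b/(r−g) = 0.34/(0.1101−0.04) = 4.8502

4.85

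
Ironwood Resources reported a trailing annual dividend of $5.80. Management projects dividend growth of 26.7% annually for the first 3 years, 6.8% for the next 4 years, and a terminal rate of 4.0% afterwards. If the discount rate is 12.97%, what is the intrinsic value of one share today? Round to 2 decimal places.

$126.26

Three-stage DDM. Project D₁…D_7; terminal Gordon value at t=7 with g = 0.04; discount at r = 0.1297.
D_1 = 7.3486
D_2 = 9.3107
D_3 = 11.7966
D_4 = 12.5988
D_5 = 13.4555
D_6 = 14.3705
D_7 = 15.3477
TV_7 = 15.9616/(0.1297−0.04) = 177.9442
P₀ = Σ Dₜ/(1+r)ᵗ + TV_7/(1+r)^7 = 126.2577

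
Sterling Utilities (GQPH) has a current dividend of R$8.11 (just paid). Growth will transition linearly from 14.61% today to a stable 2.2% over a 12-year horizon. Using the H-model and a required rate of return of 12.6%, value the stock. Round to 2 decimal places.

H-model: P₀ = D₀[(1+g_L) + H(g_S−g_L)]/(r−g_L), with H = 12/2 = 6.
P₀ = 8.11 × [(1+0.022) + 6×(0.1461−0.022)] / (0.126−0.022)
   = 8.11 × 1.7666 / 0.104 = 137.7608

R$137.76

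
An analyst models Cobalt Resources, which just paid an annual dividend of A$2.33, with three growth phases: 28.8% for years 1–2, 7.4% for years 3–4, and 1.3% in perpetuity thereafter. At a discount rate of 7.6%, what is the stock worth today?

Three-stage DDM. Project D₁…D_4; terminal Gordon value at t=4 with g = 0.013; discount at r = 0.076.
D_1 = 3.0010
D_2 = 3.8653
D_3 = 4.1514
D_4 = 4.4586
TV_4 = 4.5165/(0.076−0.013) = 71.6911
P₀ = Σ Dₜ/(1+r)ᵗ + TV_4/(1+r)^4 = 66.2693

A$66.27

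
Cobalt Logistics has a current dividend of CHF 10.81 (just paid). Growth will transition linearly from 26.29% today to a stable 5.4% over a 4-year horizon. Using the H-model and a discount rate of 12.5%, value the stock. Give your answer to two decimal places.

CHF 224.09

H-model: P₀ = D₀[(1+g_L) + H(g_S−g_L)]/(r−g_L), with H = 4/2 = 2.
P₀ = 10.81 × [(1+0.054) + 2×(0.2629−0.054)] / (0.125−0.054)
   = 10.81 × 1.4718 / 0.071 = 224.0867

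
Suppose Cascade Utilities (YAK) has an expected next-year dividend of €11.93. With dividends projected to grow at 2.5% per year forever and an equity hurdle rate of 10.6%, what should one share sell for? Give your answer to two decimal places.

€147.28

Gordon growth model: P₀ = D₁/(r − g), with D₁ = 11.93 given directly.
P₀ = 11.9300 / (0.106 − 0.025) = 11.9300 / 0.081 = 147.2840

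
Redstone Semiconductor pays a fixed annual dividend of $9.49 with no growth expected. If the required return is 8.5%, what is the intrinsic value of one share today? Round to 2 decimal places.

Zero-growth DDM (perpetuity): P₀ = D/r = 9.49 / 0.085 = 111.6471

$111.65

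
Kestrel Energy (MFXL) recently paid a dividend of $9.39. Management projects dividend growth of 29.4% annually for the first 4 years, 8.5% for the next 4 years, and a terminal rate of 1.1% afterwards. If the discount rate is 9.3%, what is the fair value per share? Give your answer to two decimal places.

$351.60

Three-stage DDM. Project D₁…D_8; terminal Gordon value at t=8 with g = 0.011; discount at r = 0.093.
D_1 = 12.1507
D_2 = 15.7230
D_3 = 20.3455
D_4 = 26.3271
D_5 = 28.5649
D_6 = 30.9929
D_7 = 33.6273
D_8 = 36.4856
TV_8 = 36.8870/(0.093−0.011) = 449.8409
P₀ = Σ Dₜ/(1+r)ᵗ + TV_8/(1+r)^8 = 351.6034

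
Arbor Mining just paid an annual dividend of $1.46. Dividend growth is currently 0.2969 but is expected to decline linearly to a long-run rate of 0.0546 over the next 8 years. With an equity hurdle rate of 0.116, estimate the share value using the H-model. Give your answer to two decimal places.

$48.12

H-model: P₀ = D₀[(1+g_L) + H(g_S−g_L)]/(r−g_L), with H = 8/2 = 4.
P₀ = 1.46 × [(1+0.0546) + 4×(0.2969−0.0546)] / (0.116−0.0546)
   = 1.46 × 2.0238 / 0.0614 = 48.1229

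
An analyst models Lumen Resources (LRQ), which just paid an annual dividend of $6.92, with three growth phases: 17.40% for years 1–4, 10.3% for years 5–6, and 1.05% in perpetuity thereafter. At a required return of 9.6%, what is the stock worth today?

Three-stage DDM. Project D₁…D_6; terminal Gordon value at t=6 with g = 0.0105; discount at r = 0.096.
D_1 = 8.1241
D_2 = 9.5377
D_3 = 11.1972
D_4 = 13.1455
D_5 = 14.4995
D_6 = 15.9930
TV_6 = 16.1609/(0.096−0.0105) = 189.0165
P₀ = Σ Dₜ/(1+r)ᵗ + TV_6/(1+r)^6 = 160.4163

$160.42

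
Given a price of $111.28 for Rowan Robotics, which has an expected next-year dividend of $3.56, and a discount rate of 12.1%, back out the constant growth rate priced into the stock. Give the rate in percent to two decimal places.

8.90%

From P₀ = D₁/(r − g), the implied growth is g = r − D₁/P₀.
g = 0.121 − 3.56/111.28 = 0.121 − 0.03199 = 0.08901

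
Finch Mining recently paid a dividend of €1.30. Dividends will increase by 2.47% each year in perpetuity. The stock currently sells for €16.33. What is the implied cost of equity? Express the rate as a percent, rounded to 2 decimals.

Rearranging the constant-growth DDM: r = D₁/P₀ + g.
D₁ = 1.30 × (1 + 0.0247) = 1.3321.
r = 1.3321 / 16.33 + 0.0247 = 0.08157 + 0.0247 = 0.10627

10.63%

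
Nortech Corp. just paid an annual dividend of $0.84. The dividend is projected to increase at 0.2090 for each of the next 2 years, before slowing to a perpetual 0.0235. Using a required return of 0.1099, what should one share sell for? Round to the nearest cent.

$13.72

Two-stage DDM. Project D₁…D_2 at 0.209, terminal growth 0.0235, discount at r = 0.1099.
D_1 = 1.0156
D_2 = 1.2278
Terminal value at t=2: TV = D_3/(r−g) = 1.2567/(0.1099−0.0235) = 14.5447
P₀ = 1.0156/(1+0.1099)^1 + 1.2278/(1+0.1099)^2 + 14.5447/(1+0.1099)^2 = 13.7187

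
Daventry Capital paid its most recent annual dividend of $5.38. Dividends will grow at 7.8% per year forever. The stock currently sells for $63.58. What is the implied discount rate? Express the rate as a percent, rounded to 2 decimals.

Rearranging the constant-growth DDM: r = D₁/P₀ + g.
D₁ = 5.38 × (1 + 0.078) = 5.7996.
r = 5.7996 / 63.58 + 0.078 = 0.09122 + 0.078 = 0.16922

16.92%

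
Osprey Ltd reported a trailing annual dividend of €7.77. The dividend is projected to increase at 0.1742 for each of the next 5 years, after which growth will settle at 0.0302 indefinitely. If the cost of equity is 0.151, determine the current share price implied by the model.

€114.48

Two-stage DDM. Project D₁…D_5 at 0.1742, terminal growth 0.0302, discount at r = 0.151.
D_1 = 9.1235
D_2 = 10.7129
D_3 = 12.5790
D_4 = 14.7703
D_5 = 17.3433
Terminal value at t=5: TV = D_6/(r−g) = 17.8671/(0.151−0.0302) = 147.9061
P₀ = 9.1235/(1+0.151)^1 + 10.7129/(1+0.151)^2 + 12.5790/(1+0.151)^3 + 14.7703/(1+0.151)^4 + 17.3433/(1+0.151)^5 + 147.9061/(1+0.151)^5 = 114.4799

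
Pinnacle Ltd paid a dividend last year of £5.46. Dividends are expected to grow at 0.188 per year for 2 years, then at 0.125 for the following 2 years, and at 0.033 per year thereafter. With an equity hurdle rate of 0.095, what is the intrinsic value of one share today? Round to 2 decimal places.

Three-stage DDM. Project D₁…D_4; terminal Gordon value at t=4 with g = 0.033; discount at r = 0.095.
D_1 = 6.4865
D_2 = 7.7059
D_3 = 8.6692
D_4 = 9.7528
TV_4 = 10.0747/(0.095−0.033) = 162.4947
P₀ = Σ Dₜ/(1+r)ᵗ + TV_4/(1+r)^4 = 138.7644

£138.76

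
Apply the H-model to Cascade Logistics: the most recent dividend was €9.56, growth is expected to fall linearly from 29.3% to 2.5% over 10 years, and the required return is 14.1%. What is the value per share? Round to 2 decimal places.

H-model: P₀ = D₀[(1+g_L) + H(g_S−g_L)]/(r−g_L), with H = 10/2 = 5.
P₀ = 9.56 × [(1+0.025) + 5×(0.293−0.025)] / (0.141−0.025)
   = 9.56 × 2.3650 / 0.116 = 194.9086

€194.91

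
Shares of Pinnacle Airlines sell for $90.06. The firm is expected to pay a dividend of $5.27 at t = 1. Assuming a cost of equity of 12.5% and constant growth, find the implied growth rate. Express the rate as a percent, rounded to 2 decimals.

From P₀ = D₁/(r − g), the implied growth is g = r − D₁/P₀.
g = 0.125 − 5.27/90.06 = 0.125 − 0.05852 = 0.06648

6.65%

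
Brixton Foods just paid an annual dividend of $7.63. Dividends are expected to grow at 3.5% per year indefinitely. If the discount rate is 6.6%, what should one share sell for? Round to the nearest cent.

Gordon growth model: P₀ = D₁/(r − g). D₁ = 7.63 × (1 + 0.035) = 7.8970.
P₀ = 7.8970 / (0.066 − 0.035) = 7.8970 / 0.031 = 254.7435

$254.74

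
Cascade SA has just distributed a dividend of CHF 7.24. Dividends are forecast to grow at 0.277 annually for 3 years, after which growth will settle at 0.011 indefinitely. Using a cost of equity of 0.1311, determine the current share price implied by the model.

Two-stage DDM. Project D₁…D_3 at 0.277, terminal growth 0.011, discount at r = 0.1311.
D_1 = 9.2455
D_2 = 11.8065
D_3 = 15.0769
Terminal value at t=3: TV = D_4/(r−g) = 15.2427/(0.1311−0.011) = 126.9169
P₀ = 9.2455/(1+0.1311)^1 + 11.8065/(1+0.1311)^2 + 15.0769/(1+0.1311)^3 + 126.9169/(1+0.1311)^3 = 115.5241

CHF 115.52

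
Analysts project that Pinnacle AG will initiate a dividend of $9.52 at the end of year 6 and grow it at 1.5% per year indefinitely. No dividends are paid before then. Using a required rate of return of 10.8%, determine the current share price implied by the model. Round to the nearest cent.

Deferred-dividend DDM. At t=5 the remaining stream is a growing perpetuity with first payment D_6 = 9.52.
V_5 = D_6/(r−g) = 9.52/(0.108−0.015) = 102.3656
P₀ = V_5/(1+r)^5 = 102.3656/(1+0.108)^5 = 61.2993

$61.30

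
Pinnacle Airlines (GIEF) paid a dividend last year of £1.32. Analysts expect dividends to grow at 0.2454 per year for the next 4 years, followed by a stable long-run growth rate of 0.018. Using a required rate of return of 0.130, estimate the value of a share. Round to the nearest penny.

£24.47

Two-stage DDM. Project D₁…D_4 at 0.2454, terminal growth 0.018, discount at r = 0.13.
D_1 = 1.6439
D_2 = 2.0473
D_3 = 2.5498
D_4 = 3.1755
Terminal value at t=4: TV = D_5/(r−g) = 3.2326/(0.13−0.018) = 28.8628
P₀ = 1.6439/(1+0.13)^1 + 2.0473/(1+0.13)^2 + 2.5498/(1+0.13)^3 + 3.1755/(1+0.13)^4 + 28.8628/(1+0.13)^4 = 24.4750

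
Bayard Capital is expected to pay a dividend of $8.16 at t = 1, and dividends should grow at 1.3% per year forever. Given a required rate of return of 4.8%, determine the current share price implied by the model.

Gordon growth model: P₀ = D₁/(r − g), with D₁ = 8.16 given directly.
P₀ = 8.1600 / (0.048 − 0.013) = 8.1600 / 0.035 = 233.1429

$233.14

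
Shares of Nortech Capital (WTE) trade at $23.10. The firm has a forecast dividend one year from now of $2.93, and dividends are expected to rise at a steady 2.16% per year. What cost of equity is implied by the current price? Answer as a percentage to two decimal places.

Rearranging the constant-growth DDM: r = D₁/P₀ + g.
r = 2.9300 / 23.10 + 0.0216 = 0.12684 + 0.0216 = 0.14844

14.84%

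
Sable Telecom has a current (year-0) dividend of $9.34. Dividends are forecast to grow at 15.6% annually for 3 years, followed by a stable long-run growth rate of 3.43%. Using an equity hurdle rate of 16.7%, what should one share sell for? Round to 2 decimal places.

Two-stage DDM. Project D₁…D_3 at 0.156, terminal growth 0.0343, discount at r = 0.167.
D_1 = 10.7970
D_2 = 12.4814
D_3 = 14.4285
Terminal value at t=3: TV = D_4/(r−g) = 14.9234/(0.167−0.0343) = 112.4595
P₀ = 10.7970/(1+0.167)^1 + 12.4814/(1+0.167)^2 + 14.4285/(1+0.167)^3 + 112.4595/(1+0.167)^3 = 98.2544

$98.25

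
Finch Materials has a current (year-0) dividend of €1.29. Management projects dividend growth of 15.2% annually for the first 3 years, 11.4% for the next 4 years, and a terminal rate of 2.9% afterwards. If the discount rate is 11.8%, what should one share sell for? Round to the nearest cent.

Three-stage DDM. Project D₁…D_7; terminal Gordon value at t=7 with g = 0.029; discount at r = 0.118.
D_1 = 1.4861
D_2 = 1.7120
D_3 = 1.9722
D_4 = 2.1970
D_5 = 2.4475
D_6 = 2.7265
D_7 = 3.0373
TV_7 = 3.1254/(0.118−0.029) = 35.1167
P₀ = Σ Dₜ/(1+r)ᵗ + TV_7/(1+r)^7 = 25.7901

€25.79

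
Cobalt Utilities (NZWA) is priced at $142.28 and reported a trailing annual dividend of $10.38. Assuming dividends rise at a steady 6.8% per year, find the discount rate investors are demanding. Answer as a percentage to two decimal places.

Rearranging the constant-growth DDM: r = D₁/P₀ + g.
D₁ = 10.38 × (1 + 0.068) = 11.0858.
r = 11.0858 / 142.28 + 0.068 = 0.07792 + 0.068 = 0.14592

14.59%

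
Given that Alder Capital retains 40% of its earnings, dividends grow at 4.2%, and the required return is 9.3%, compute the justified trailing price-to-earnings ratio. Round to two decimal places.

Payout ratio b = 1 − 0.40 = 0.60.
Justified trailing P/E = b(1+g)/(r−g) = 0.60×(1+0.042)/(0.093−0.042) = 12.2588

12.26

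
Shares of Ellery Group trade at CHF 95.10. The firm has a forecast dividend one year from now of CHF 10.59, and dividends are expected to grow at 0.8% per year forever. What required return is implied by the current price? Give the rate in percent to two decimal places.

Rearranging the constant-growth DDM: r = D₁/P₀ + g.
r = 10.5900 / 95.10 + 0.008 = 0.11136 + 0.008 = 0.11936

11.94%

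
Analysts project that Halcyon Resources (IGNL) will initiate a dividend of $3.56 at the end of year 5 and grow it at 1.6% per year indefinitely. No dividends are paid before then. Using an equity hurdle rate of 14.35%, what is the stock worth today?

Deferred-dividend DDM. At t=4 the remaining stream is a growing perpetuity with first payment D_5 = 3.56.
V_4 = D_5/(r−g) = 3.56/(0.1435−0.016) = 27.9216
P₀ = V_4/(1+r)^4 = 27.9216/(1+0.1435)^4 = 16.3303

$16.33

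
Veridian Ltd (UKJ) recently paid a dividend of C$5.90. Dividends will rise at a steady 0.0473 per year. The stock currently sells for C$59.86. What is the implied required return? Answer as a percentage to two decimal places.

15.05%

Rearranging the constant-growth DDM: r = D₁/P₀ + g.
D₁ = 5.90 × (1 + 0.0473) = 6.1791.
r = 6.1791 / 59.86 + 0.0473 = 0.10323 + 0.0473 = 0.15053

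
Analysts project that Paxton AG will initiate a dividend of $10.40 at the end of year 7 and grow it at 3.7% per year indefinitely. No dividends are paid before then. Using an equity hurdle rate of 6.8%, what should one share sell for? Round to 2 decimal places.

$226.07

Deferred-dividend DDM. At t=6 the remaining stream is a growing perpetuity with first payment D_7 = 10.40.
V_6 = D_7/(r−g) = 10.40/(0.068−0.037) = 335.4839
P₀ = V_6/(1+r)^6 = 335.4839/(1+0.068)^6 = 226.0706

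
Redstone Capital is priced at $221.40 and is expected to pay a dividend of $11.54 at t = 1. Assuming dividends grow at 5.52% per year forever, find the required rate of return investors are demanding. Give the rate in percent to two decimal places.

Rearranging the constant-growth DDM: r = D₁/P₀ + g.
r = 11.5400 / 221.40 + 0.0552 = 0.05212 + 0.0552 = 0.10732

10.73%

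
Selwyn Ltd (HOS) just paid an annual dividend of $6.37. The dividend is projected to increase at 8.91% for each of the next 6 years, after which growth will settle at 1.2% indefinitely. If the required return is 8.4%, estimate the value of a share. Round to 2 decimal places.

Two-stage DDM. Project D₁…D_6 at 0.0891, terminal growth 0.012, discount at r = 0.084.
D_1 = 6.9376
D_2 = 7.5557
D_3 = 8.2289
D_4 = 8.9621
D_5 = 9.7606
D_6 = 10.6303
Terminal value at t=6: TV = D_7/(r−g) = 10.7579/(0.084−0.012) = 149.4149
P₀ = 6.9376/(1+0.084)^1 + 7.5557/(1+0.084)^2 + 8.2289/(1+0.084)^3 + 8.9621/(1+0.084)^4 + 9.7606/(1+0.084)^5 + 10.6303/(1+0.084)^6 + 149.4149/(1+0.084)^6 = 130.9456

$130.95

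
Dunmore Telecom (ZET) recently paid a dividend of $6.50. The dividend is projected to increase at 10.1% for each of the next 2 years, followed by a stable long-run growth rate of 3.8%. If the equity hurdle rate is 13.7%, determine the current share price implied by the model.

Two-stage DDM. Project D₁…D_2 at 0.101, terminal growth 0.038, discount at r = 0.137.
D_1 = 7.1565
D_2 = 7.8793
Terminal value at t=2: TV = D_3/(r−g) = 8.1787/(0.137−0.038) = 82.6133
P₀ = 7.1565/(1+0.137)^1 + 7.8793/(1+0.137)^2 + 82.6133/(1+0.137)^2 = 76.2933

$76.29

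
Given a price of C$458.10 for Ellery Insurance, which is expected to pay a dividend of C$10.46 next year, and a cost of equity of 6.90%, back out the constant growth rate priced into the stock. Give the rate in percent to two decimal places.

4.62%

From P₀ = D₁/(r − g), the implied growth is g = r − D₁/P₀.
g = 0.069 − 10.46/458.10 = 0.069 − 0.02283 = 0.04617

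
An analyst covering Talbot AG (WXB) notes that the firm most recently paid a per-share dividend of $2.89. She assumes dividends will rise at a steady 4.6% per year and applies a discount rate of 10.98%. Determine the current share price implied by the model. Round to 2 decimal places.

$47.38

Gordon growth model: P₀ = D₁/(r − g). D₁ = 2.89 × (1 + 0.046) = 3.0229.
P₀ = 3.0229 / (0.1098 − 0.046) = 3.0229 / 0.0638 = 47.3815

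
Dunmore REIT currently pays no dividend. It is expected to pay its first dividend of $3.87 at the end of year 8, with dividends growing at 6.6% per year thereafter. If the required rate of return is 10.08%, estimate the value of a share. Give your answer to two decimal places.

$56.78

Deferred-dividend DDM. At t=7 the remaining stream is a growing perpetuity with first payment D_8 = 3.87.
V_7 = D_8/(r−g) = 3.87/(0.1008−0.066) = 111.2069
P₀ = V_7/(1+r)^7 = 111.2069/(1+0.1008)^7 = 56.7770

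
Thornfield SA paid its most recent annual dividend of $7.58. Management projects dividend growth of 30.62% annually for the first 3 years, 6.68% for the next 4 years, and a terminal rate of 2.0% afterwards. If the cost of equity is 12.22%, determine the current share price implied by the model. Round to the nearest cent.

$170.67

Three-stage DDM. Project D₁…D_7; terminal Gordon value at t=7 with g = 0.02; discount at r = 0.1222.
D_1 = 9.9010
D_2 = 12.9327
D_3 = 16.8927
D_4 = 18.0211
D_5 = 19.2249
D_6 = 20.5091
D_7 = 21.8791
TV_7 = 22.3167/(0.1222−0.02) = 218.3632
P₀ = Σ Dₜ/(1+r)ᵗ + TV_7/(1+r)^7 = 170.6708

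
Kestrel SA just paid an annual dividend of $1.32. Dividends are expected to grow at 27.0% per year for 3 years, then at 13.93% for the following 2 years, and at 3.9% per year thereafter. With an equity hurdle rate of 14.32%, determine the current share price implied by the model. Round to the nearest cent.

Three-stage DDM. Project D₁…D_5; terminal Gordon value at t=5 with g = 0.039; discount at r = 0.1432.
D_1 = 1.6764
D_2 = 2.1290
D_3 = 2.7039
D_4 = 3.0805
D_5 = 3.5096
TV_5 = 3.6465/(0.1432−0.039) = 34.9953
P₀ = Σ Dₜ/(1+r)ᵗ + TV_5/(1+r)^5 = 26.4287

$26.43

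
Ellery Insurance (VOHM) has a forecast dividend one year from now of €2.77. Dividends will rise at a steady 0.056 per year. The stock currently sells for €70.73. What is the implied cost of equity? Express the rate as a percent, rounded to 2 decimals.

Rearranging the constant-growth DDM: r = D₁/P₀ + g.
r = 2.7700 / 70.73 + 0.056 = 0.03916 + 0.056 = 0.09516

9.52%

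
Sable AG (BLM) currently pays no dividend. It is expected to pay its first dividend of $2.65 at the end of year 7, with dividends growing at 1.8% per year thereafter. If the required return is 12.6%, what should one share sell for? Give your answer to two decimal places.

$12.04

Deferred-dividend DDM. At t=6 the remaining stream is a growing perpetuity with first payment D_7 = 2.65.
V_6 = D_7/(r−g) = 2.65/(0.126−0.018) = 24.5370
P₀ = V_6/(1+r)^6 = 24.5370/(1+0.126)^6 = 12.0390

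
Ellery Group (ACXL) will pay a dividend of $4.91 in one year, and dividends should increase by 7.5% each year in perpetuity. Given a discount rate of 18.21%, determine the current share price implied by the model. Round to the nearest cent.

Gordon growth model: P₀ = D₁/(r − g), with D₁ = 4.91 given directly.
P₀ = 4.9100 / (0.1821 − 0.075) = 4.9100 / 0.1071 = 45.8450

$45.85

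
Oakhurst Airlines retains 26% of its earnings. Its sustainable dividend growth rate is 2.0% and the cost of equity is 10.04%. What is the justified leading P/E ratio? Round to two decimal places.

Payout ratio b = 1 − 0.26 = 0.74.
Justified leading P/E = b/(r−g) = 0.74/(0.1004−0.02) = 9.2040

9.20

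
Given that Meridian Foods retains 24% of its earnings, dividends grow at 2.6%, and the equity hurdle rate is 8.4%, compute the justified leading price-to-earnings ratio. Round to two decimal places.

13.10

Payout ratio b = 1 − 0.24 = 0.76.
Justified leading P/E = b/(r−g) = 0.76/(0.084−0.026) = 13.1034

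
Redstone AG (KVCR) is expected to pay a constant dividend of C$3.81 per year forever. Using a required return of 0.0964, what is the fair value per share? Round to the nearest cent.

C$39.52

Zero-growth DDM (perpetuity): P₀ = D/r = 3.81 / 0.0964 = 39.5228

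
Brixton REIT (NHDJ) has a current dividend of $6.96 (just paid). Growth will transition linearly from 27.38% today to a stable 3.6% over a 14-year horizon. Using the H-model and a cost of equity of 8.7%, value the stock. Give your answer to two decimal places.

$368.55

H-model: P₀ = D₀[(1+g_L) + H(g_S−g_L)]/(r−g_L), with H = 14/2 = 7.
P₀ = 6.96 × [(1+0.036) + 7×(0.2738−0.036)] / (0.087−0.036)
   = 6.96 × 2.7006 / 0.051 = 368.5525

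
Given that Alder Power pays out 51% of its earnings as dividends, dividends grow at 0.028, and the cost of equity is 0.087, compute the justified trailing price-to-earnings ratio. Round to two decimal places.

8.89

Justified trailing P/E = b(1+g)/(r−g) = 0.51×(1+0.028)/(0.087−0.028) = 8.8861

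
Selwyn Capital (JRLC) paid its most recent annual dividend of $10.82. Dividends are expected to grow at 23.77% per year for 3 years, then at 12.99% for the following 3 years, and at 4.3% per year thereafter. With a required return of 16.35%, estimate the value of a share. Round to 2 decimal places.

Three-stage DDM. Project D₁…D_6; terminal Gordon value at t=6 with g = 0.043; discount at r = 0.1635.
D_1 = 13.3919
D_2 = 16.5752
D_3 = 20.5151
D_4 = 23.1800
D_5 = 26.1911
D_6 = 29.5933
TV_6 = 30.8658/(0.1635−0.043) = 256.1479
P₀ = Σ Dₜ/(1+r)ᵗ + TV_6/(1+r)^6 = 176.8905

$176.89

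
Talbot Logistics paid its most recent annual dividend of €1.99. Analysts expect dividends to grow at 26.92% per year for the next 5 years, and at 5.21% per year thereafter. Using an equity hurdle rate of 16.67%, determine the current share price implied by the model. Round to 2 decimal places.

€40.73

Two-stage DDM. Project D₁…D_5 at 0.2692, terminal growth 0.0521, discount at r = 0.1667.
D_1 = 2.5257
D_2 = 3.2056
D_3 = 4.0686
D_4 = 5.1638
D_5 = 6.5540
Terminal value at t=5: TV = D_6/(r−g) = 6.8954/(0.1667−0.0521) = 60.1694
P₀ = 2.5257/(1+0.1667)^1 + 3.2056/(1+0.1667)^2 + 4.0686/(1+0.1667)^3 + 5.1638/(1+0.1667)^4 + 6.5540/(1+0.1667)^5 + 60.1694/(1+0.1667)^5 = 40.7349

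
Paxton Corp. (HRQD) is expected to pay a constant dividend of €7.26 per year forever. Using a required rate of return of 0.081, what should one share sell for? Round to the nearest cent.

Zero-growth DDM (perpetuity): P₀ = D/r = 7.26 / 0.081 = 89.6296

€89.63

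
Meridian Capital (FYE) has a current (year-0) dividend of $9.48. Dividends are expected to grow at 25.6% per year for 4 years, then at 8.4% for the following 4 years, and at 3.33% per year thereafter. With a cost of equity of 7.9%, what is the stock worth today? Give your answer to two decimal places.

Three-stage DDM. Project D₁…D_8; terminal Gordon value at t=8 with g = 0.0333; discount at r = 0.079.
D_1 = 11.9069
D_2 = 14.9550
D_3 = 18.7835
D_4 = 23.5921
D_5 = 25.5739
D_6 = 27.7221
D_7 = 30.0507
D_8 = 32.5750
TV_8 = 33.6597/(0.079−0.0333) = 736.5365
P₀ = Σ Dₜ/(1+r)ᵗ + TV_8/(1+r)^8 = 527.5573

$527.56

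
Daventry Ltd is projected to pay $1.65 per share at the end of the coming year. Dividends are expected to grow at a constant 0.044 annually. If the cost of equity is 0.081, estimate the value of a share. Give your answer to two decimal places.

$44.59

Gordon growth model: P₀ = D₁/(r − g), with D₁ = 1.65 given directly.
P₀ = 1.6500 / (0.081 − 0.044) = 1.6500 / 0.037 = 44.5946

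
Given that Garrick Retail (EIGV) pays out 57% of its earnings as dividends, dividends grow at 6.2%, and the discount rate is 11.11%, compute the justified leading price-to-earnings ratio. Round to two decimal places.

Justified leading P/E = b/(r−g) = 0.57/(0.1111−0.062) = 11.6090

11.61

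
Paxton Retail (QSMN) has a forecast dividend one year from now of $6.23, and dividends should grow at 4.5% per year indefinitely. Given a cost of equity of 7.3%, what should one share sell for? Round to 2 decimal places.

$222.50

Gordon growth model: P₀ = D₁/(r − g), with D₁ = 6.23 given directly.
P₀ = 6.2300 / (0.073 − 0.045) = 6.2300 / 0.028 = 222.5000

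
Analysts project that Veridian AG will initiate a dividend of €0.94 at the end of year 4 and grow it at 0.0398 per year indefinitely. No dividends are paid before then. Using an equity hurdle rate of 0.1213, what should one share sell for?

€8.18

Deferred-dividend DDM. At t=3 the remaining stream is a growing perpetuity with first payment D_4 = 0.94.
V_3 = D_4/(r−g) = 0.94/(0.1213−0.0398) = 11.5337
P₀ = V_3/(1+r)^3 = 11.5337/(1+0.1213)^3 = 8.1810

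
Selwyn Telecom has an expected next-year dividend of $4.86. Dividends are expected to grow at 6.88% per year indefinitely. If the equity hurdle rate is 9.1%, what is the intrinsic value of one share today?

Gordon growth model: P₀ = D₁/(r − g), with D₁ = 4.86 given directly.
P₀ = 4.8600 / (0.091 − 0.0688) = 4.8600 / 0.0222 = 218.9189

$218.92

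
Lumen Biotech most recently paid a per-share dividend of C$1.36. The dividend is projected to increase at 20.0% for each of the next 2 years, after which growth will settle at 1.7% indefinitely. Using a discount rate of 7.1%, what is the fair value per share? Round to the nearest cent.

Two-stage DDM. Project D₁…D_2 at 0.2, terminal growth 0.017, discount at r = 0.071.
D_1 = 1.6320
D_2 = 1.9584
Terminal value at t=2: TV = D_3/(r−g) = 1.9917/(0.071−0.017) = 36.8832
P₀ = 1.6320/(1+0.071)^1 + 1.9584/(1+0.071)^2 + 36.8832/(1+0.071)^2 = 35.3862

C$35.39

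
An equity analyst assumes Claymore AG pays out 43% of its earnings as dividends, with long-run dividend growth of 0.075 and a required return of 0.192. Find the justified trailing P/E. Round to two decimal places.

Justified trailing P/E = b(1+g)/(r−g) = 0.43×(1+0.075)/(0.192−0.075) = 3.9509

3.95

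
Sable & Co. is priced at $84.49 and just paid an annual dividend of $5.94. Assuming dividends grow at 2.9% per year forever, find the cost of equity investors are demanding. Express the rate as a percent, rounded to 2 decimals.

Rearranging the constant-growth DDM: r = D₁/P₀ + g.
D₁ = 5.94 × (1 + 0.029) = 6.1123.
r = 6.1123 / 84.49 + 0.029 = 0.07234 + 0.029 = 0.10134

10.13%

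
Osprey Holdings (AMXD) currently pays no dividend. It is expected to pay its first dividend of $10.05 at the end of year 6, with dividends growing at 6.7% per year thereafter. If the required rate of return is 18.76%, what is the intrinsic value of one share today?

$35.28

Deferred-dividend DDM. At t=5 the remaining stream is a growing perpetuity with first payment D_6 = 10.05.
V_5 = D_6/(r−g) = 10.05/(0.1876−0.067) = 83.3333
P₀ = V_5/(1+r)^5 = 83.3333/(1+0.1876)^5 = 35.2751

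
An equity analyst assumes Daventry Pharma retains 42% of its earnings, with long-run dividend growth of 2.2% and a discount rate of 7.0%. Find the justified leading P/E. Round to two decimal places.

Payout ratio b = 1 − 0.42 = 0.58.
Justified leading P/E = b/(r−g) = 0.58/(0.07−0.022) = 12.0833

12.08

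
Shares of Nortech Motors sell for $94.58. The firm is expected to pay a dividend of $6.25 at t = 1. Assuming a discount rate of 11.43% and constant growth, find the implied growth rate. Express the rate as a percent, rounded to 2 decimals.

4.82%

From P₀ = D₁/(r − g), the implied growth is g = r − D₁/P₀.
g = 0.1143 − 6.25/94.58 = 0.1143 − 0.06608 = 0.04822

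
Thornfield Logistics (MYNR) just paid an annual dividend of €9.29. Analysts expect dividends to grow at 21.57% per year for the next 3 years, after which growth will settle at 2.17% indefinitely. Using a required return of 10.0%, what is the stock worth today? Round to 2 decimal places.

€197.79

Two-stage DDM. Project D₁…D_3 at 0.2157, terminal growth 0.0217, discount at r = 0.1.
D_1 = 11.2939
D_2 = 13.7299
D_3 = 16.6915
Terminal value at t=3: TV = D_4/(r−g) = 17.0537/(0.1−0.0217) = 217.7994
P₀ = 11.2939/(1+0.1)^1 + 13.7299/(1+0.1)^2 + 16.6915/(1+0.1)^3 + 217.7994/(1+0.1)^3 = 197.7906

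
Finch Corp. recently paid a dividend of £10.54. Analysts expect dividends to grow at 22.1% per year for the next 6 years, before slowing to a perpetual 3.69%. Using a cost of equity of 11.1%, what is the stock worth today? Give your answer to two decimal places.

£349.03

Two-stage DDM. Project D₁…D_6 at 0.221, terminal growth 0.0369, discount at r = 0.111.
D_1 = 12.8693
D_2 = 15.7135
D_3 = 19.1861
D_4 = 23.4263
D_5 = 28.6035
D_6 = 34.9249
Terminal value at t=6: TV = D_7/(r−g) = 36.2136/(0.111−0.0369) = 488.7123
P₀ = 12.8693/(1+0.111)^1 + 15.7135/(1+0.111)^2 + 19.1861/(1+0.111)^3 + 23.4263/(1+0.111)^4 + 28.6035/(1+0.111)^5 + 34.9249/(1+0.111)^6 + 488.7123/(1+0.111)^6 = 349.0288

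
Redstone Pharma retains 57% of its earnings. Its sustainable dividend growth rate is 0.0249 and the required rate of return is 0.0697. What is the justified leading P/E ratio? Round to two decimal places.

9.60

Payout ratio b = 1 − 0.57 = 0.43.
Justified leading P/E = b/(r−g) = 0.43/(0.0697−0.0249) = 9.5982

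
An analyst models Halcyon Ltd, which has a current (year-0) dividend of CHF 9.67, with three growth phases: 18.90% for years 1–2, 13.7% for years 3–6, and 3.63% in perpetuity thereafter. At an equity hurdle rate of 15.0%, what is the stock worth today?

CHF 150.55

Three-stage DDM. Project D₁…D_6; terminal Gordon value at t=6 with g = 0.0363; discount at r = 0.15.
D_1 = 11.4976
D_2 = 13.6707
D_3 = 15.5436
D_4 = 17.6730
D_5 = 20.0942
D_6 = 22.8472
TV_6 = 23.6765/(0.15−0.0363) = 208.2366
P₀ = Σ Dₜ/(1+r)ᵗ + TV_6/(1+r)^6 = 150.5540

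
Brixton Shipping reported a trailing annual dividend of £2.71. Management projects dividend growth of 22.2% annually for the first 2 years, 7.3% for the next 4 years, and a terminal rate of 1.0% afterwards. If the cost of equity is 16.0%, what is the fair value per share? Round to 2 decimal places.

Three-stage DDM. Project D₁…D_6; terminal Gordon value at t=6 with g = 0.01; discount at r = 0.16.
D_1 = 3.3116
D_2 = 4.0468
D_3 = 4.3422
D_4 = 4.6592
D_5 = 4.9993
D_6 = 5.3643
TV_6 = 5.4179/(0.16−0.01) = 36.1194
P₀ = Σ Dₜ/(1+r)ᵗ + TV_6/(1+r)^6 = 30.6243

£30.62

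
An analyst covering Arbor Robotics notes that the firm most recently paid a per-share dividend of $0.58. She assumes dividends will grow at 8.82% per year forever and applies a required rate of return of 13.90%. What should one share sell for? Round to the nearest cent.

$12.42

Gordon growth model: P₀ = D₁/(r − g). D₁ = 0.58 × (1 + 0.0882) = 0.6312.
P₀ = 0.6312 / (0.139 − 0.0882) = 0.6312 / 0.0508 = 12.4243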